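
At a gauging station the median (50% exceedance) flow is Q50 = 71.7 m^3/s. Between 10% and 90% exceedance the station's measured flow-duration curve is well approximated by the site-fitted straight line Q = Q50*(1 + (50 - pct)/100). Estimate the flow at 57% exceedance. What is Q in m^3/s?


Q = 71.7 * (1 + (50 - 57)/100) = 66.6810 m^3/s


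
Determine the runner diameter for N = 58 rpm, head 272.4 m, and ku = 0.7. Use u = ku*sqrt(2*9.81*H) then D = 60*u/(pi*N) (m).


u = 0.7 * sqrt(2*9.81*272.4) = 51.1742 m/s
D = 60 * 51.1742 / (pi * 58) = 16.8510 m


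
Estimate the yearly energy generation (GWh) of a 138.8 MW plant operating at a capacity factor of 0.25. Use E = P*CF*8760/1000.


E = 138.8 * 0.25 * 8760 / 1000 = 303.9720 GWh


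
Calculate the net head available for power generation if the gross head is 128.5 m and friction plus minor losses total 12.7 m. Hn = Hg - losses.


Hn = 128.5 - 12.7 = 115.8000 m


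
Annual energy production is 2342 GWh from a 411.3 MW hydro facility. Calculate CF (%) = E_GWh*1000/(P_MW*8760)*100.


CF = 2342 * 1000 / (411.3 * 8760) * 100 = 65.0016 %


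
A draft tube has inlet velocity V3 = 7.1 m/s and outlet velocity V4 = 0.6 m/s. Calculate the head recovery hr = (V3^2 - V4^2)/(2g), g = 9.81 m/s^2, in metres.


hr = (7.1^2 - 0.6^2) / (2*9.81) = 2.5510 m


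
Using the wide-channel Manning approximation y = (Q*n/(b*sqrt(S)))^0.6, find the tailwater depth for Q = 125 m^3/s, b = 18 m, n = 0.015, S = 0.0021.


y = (125 * 0.015 / (18 * 0.0021^0.5))^0.6 = 1.6367 m


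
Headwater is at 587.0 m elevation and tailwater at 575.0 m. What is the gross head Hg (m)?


Hg = 587.0 - 575.0 = 12.0000 m


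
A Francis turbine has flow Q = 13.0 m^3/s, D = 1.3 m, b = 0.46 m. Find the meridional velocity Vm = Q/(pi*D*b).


Vm = 13.0 / (pi * 1.3 * 0.46) = 6.9198 m/s


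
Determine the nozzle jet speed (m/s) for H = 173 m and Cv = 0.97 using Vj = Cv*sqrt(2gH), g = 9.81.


Vj = 0.97 * sqrt(2*9.81*173) = 56.5125 m/s


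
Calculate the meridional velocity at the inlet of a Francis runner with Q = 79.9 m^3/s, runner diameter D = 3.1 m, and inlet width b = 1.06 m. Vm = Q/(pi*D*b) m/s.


Vm = 79.9 / (pi * 3.1 * 1.06) = 7.7398 m/s


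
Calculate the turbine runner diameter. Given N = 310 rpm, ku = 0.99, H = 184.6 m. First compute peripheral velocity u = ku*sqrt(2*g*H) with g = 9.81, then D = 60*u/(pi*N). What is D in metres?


u = 0.99 * sqrt(2*9.81*184.6) = 59.5800 m/s
D = 60 * 59.5800 / (pi * 310) = 3.6706 m


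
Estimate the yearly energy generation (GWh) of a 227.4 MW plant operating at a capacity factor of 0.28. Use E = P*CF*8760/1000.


E = 227.4 * 0.28 * 8760 / 1000 = 557.7667 GWh


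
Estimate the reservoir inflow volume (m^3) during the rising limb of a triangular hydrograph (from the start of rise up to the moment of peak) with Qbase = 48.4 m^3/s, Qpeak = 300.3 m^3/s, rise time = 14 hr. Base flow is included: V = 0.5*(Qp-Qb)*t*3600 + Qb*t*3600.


V = 0.5*(300.3 - 48.4)*14*3600 + 48.4*14*3600 = 8.7872e+06 m^3


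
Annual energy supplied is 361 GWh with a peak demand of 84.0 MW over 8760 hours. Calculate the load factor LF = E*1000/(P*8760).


LF = 361 * 1000 / (84.0 * 8760) = 0.4906


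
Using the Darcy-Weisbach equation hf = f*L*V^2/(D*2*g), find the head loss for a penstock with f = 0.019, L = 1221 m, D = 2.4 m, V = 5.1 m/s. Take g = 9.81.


hf = 0.019 * 1221 * 5.1^2 / (2.4 * 2 * 9.81) = 12.8144 m


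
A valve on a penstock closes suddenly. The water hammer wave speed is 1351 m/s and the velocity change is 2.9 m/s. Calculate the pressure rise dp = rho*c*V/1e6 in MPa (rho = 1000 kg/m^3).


dp = 1000 * 1351 * 2.9 / 1e6 = 3.9179 MPa


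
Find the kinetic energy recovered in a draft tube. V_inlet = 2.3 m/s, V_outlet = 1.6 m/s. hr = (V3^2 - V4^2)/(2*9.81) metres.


hr = (2.3^2 - 1.6^2) / (2*9.81) = 0.1391 m


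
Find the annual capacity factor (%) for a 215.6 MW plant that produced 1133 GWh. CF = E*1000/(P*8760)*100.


CF = 1133 * 1000 / (215.6 * 8760) * 100 = 59.9897 %


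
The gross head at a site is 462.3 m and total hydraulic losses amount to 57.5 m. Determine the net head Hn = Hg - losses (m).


Hn = 462.3 - 57.5 = 404.8000 m


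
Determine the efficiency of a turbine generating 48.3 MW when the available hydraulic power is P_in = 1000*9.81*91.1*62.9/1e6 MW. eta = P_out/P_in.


P_in = 1000 * 9.81 * 91.1 * 62.9 / 1e6 = 56.2132 MW
eta = 48.3 / 56.2132 = 0.8592


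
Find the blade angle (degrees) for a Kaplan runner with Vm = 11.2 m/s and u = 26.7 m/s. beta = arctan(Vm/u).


beta = arctan(11.2 / 26.7) = 22.7569 degrees


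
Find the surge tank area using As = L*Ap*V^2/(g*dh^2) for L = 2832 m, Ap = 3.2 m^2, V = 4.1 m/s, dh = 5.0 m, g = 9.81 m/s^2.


As = 2832 * 3.2 * 4.1^2 / (9.81 * 5.0^2) = 621.1578 m^2


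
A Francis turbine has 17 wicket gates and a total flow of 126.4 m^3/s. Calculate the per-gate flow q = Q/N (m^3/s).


q = 126.4 / 17 = 7.4353 m^3/s


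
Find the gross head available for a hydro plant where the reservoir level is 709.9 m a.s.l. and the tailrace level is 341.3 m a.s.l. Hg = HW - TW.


Hg = 709.9 - 341.3 = 368.6000 m


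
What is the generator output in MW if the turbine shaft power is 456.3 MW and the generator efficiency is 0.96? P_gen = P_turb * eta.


P_gen = 456.3 * 0.96 = 438.0480 MW


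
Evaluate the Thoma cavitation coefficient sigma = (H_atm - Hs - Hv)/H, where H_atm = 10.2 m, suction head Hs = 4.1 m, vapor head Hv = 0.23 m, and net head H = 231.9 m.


sigma = (10.2 - 4.1 - 0.23) / 231.9 = 0.0253


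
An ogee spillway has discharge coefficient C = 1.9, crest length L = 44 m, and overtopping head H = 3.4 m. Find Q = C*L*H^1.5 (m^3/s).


Q = 1.9 * 44 * 3.4^1.5 = 524.1127 m^3/s


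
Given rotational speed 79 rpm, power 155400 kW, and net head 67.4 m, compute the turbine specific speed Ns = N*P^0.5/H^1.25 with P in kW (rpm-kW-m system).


Ns = 79 * 155400^0.5 / 67.4^1.25 = 161.2604


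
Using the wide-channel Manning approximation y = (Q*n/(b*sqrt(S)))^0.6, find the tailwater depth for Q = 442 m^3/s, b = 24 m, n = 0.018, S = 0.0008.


y = (442 * 0.018 / (24 * 0.0008^0.5))^0.6 = 4.3789 m


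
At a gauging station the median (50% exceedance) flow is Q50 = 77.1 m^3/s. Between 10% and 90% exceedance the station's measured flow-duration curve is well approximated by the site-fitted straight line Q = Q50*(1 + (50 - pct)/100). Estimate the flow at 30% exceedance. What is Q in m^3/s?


Q = 77.1 * (1 + (50 - 30)/100) = 92.5200 m^3/s


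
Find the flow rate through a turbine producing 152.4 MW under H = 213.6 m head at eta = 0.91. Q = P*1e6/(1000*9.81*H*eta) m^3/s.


Q = 152.4 * 1e6 / (1000 * 9.81 * 213.6 * 0.91) = 79.9233 m^3/s


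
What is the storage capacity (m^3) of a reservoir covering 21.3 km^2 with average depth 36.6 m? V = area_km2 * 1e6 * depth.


V = 21.3 * 1e6 * 36.6 = 7.7958e+08 m^3


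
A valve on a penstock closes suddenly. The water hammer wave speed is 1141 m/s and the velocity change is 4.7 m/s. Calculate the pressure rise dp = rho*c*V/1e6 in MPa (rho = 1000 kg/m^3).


dp = 1000 * 1141 * 4.7 / 1e6 = 5.3627 MPa


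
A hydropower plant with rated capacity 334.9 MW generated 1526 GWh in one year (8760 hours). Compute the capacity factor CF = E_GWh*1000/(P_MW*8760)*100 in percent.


CF = 1526 * 1000 / (334.9 * 8760) * 100 = 52.0158 %


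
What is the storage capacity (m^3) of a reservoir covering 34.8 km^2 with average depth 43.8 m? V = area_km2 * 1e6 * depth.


V = 34.8 * 1e6 * 43.8 = 1.5242e+09 m^3


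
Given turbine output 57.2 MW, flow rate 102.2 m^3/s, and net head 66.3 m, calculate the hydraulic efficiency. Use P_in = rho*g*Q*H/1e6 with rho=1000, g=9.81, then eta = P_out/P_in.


P_in = 1000 * 9.81 * 102.2 * 66.3 / 1e6 = 66.4712 MW
eta = 57.2 / 66.4712 = 0.8605


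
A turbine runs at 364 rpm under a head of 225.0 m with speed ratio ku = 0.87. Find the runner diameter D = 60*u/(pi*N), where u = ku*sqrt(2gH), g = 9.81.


u = 0.87 * sqrt(2*9.81*225.0) = 57.8043 m/s
D = 60 * 57.8043 / (pi * 364) = 3.0329 m


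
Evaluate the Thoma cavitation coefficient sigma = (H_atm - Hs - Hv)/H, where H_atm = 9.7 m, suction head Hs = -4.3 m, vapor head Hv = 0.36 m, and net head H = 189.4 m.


sigma = (9.7 - (-4.3) - 0.36) / 189.4 = 0.0720


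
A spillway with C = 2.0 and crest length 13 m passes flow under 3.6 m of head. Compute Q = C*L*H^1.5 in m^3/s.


Q = 2.0 * 13 * 3.6^1.5 = 177.5935 m^3/s


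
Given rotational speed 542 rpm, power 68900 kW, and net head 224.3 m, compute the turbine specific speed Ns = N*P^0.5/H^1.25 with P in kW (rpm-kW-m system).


Ns = 542 * 68900^0.5 / 224.3^1.25 = 163.8975


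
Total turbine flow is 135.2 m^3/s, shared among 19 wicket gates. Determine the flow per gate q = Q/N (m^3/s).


q = 135.2 / 19 = 7.1158 m^3/s


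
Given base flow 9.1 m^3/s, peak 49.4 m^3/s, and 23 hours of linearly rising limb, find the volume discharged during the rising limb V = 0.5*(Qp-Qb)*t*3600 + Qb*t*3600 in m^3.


V = 0.5*(49.4 - 9.1)*23*3600 + 9.1*23*3600 = 2.4219e+06 m^3


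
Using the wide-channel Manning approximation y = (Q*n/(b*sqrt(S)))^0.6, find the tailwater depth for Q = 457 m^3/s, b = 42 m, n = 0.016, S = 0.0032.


y = (457 * 0.016 / (42 * 0.0032^0.5))^0.6 = 1.9630 m


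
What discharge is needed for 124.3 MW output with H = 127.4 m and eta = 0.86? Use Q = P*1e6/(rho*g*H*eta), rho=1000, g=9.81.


Q = 124.3 * 1e6 / (1000 * 9.81 * 127.4 * 0.86) = 115.6470 m^3/s


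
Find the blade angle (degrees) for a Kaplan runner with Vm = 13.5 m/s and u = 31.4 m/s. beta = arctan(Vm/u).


beta = arctan(13.5 / 31.4) = 23.2646 degrees


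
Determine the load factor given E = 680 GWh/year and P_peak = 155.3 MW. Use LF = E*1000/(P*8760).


LF = 680 * 1000 / (155.3 * 8760) = 0.4998


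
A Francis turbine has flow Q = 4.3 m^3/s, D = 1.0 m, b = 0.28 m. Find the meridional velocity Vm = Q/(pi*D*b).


Vm = 4.3 / (pi * 1.0 * 0.28) = 4.8883 m/s


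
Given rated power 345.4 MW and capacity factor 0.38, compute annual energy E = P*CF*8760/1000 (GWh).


E = 345.4 * 0.38 * 8760 / 1000 = 1149.7675 GWh


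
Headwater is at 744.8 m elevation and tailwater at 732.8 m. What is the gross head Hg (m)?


Hg = 744.8 - 732.8 = 12.0000 m


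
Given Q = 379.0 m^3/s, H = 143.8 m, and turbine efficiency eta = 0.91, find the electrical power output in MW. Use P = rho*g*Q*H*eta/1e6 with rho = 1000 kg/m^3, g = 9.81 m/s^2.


P = 1000 * 9.81 * 379.0 * 143.8 * 0.91 / 1e6 = 486.5287 MW


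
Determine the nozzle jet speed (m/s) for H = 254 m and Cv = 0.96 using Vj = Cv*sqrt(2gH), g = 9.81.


Vj = 0.96 * sqrt(2*9.81*254) = 67.7700 m/s


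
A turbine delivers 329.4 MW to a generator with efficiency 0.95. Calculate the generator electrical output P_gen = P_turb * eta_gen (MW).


P_gen = 329.4 * 0.95 = 312.9300 MW


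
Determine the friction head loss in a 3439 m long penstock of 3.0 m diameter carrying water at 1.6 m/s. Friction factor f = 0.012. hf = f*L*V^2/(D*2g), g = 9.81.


hf = 0.012 * 3439 * 1.6^2 / (3.0 * 2 * 9.81) = 1.7949 m


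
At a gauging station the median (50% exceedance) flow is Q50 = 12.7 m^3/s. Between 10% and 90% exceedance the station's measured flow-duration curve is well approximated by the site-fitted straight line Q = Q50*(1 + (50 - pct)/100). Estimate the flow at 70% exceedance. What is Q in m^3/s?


Q = 12.7 * (1 + (50 - 70)/100) = 10.1600 m^3/s


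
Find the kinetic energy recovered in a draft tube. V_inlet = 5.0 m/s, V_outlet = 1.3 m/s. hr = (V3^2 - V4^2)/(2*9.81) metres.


hr = (5.0^2 - 1.3^2) / (2*9.81) = 1.1881 m


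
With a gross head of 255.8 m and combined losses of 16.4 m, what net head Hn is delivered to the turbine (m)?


Hn = 255.8 - 16.4 = 239.4000 m


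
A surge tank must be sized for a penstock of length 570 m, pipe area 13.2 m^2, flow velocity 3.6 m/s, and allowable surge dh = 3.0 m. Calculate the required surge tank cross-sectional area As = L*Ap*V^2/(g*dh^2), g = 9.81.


As = 570 * 13.2 * 3.6^2 / (9.81 * 3.0^2) = 1104.4404 m^2


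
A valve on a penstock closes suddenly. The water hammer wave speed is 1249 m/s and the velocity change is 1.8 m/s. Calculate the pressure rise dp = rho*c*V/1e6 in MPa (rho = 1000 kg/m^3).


dp = 1000 * 1249 * 1.8 / 1e6 = 2.2482 MPa


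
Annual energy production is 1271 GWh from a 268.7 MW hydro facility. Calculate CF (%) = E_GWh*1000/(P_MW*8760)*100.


CF = 1271 * 1000 / (268.7 * 8760) * 100 = 53.9975 %


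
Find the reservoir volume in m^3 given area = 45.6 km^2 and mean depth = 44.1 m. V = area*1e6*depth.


V = 45.6 * 1e6 * 44.1 = 2.0110e+09 m^3


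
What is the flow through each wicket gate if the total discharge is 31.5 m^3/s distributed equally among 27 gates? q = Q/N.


q = 31.5 / 27 = 1.1667 m^3/s


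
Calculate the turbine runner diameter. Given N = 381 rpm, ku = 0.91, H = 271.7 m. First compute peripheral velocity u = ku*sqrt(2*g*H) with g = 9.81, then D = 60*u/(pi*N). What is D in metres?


u = 0.91 * sqrt(2*9.81*271.7) = 66.4409 m/s
D = 60 * 66.4409 / (pi * 381) = 3.3305 m


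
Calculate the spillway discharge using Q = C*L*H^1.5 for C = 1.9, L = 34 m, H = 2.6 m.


Q = 1.9 * 34 * 2.6^1.5 = 270.8274 m^3/s


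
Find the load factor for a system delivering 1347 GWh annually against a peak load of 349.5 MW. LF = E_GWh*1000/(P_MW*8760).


LF = 1347 * 1000 / (349.5 * 8760) = 0.4400


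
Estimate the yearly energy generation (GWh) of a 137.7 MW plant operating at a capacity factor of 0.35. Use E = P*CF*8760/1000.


E = 137.7 * 0.35 * 8760 / 1000 = 422.1882 GWh


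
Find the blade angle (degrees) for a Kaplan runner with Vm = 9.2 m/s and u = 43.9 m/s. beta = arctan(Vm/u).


beta = arctan(9.2 / 43.9) = 11.8360 degrees


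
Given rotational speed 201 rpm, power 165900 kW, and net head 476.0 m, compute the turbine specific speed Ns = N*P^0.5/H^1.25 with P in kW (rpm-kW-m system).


Ns = 201 * 165900^0.5 / 476.0^1.25 = 36.8223


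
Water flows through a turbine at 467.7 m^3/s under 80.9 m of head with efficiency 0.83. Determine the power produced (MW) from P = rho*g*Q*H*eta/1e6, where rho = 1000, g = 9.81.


P = 1000 * 9.81 * 467.7 * 80.9 * 0.83 / 1e6 = 308.0796 MW


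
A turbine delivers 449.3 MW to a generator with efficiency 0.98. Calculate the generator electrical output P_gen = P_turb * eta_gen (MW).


P_gen = 449.3 * 0.98 = 440.3140 MW


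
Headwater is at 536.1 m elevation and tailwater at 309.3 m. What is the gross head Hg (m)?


Hg = 536.1 - 309.3 = 226.8000 m


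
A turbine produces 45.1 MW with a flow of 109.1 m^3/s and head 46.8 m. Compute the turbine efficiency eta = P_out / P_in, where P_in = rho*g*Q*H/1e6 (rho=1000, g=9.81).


P_in = 1000 * 9.81 * 109.1 * 46.8 / 1e6 = 50.0887 MW
eta = 45.1 / 50.0887 = 0.9004


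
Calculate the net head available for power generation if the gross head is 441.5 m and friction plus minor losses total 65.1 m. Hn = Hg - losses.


Hn = 441.5 - 65.1 = 376.4000 m


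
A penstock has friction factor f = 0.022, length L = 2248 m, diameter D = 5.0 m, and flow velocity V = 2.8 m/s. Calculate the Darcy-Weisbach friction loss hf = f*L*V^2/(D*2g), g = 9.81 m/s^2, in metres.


hf = 0.022 * 2248 * 2.8^2 / (5.0 * 2 * 9.81) = 3.9524 m


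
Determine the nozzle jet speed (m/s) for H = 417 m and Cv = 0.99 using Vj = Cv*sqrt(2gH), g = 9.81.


Vj = 0.99 * sqrt(2*9.81*417) = 89.5473 m/s


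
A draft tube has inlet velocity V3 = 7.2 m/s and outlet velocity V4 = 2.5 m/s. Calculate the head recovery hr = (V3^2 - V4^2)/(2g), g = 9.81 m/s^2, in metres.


hr = (7.2^2 - 2.5^2) / (2*9.81) = 2.3236 m


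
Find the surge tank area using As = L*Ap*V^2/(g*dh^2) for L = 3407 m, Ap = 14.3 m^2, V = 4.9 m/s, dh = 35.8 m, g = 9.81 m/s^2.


As = 3407 * 14.3 * 4.9^2 / (9.81 * 35.8^2) = 93.0391 m^2


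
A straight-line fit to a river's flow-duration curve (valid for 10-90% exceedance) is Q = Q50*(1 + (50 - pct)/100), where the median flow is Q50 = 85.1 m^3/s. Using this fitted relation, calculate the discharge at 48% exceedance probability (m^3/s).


Q = 85.1 * (1 + (50 - 48)/100) = 86.8020 m^3/s


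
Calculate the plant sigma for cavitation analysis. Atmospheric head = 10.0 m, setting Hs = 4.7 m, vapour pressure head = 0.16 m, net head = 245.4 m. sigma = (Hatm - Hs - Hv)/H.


sigma = (10.0 - 4.7 - 0.16) / 245.4 = 0.0209


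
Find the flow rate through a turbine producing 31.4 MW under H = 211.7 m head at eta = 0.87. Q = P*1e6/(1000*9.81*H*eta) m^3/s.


Q = 31.4 * 1e6 / (1000 * 9.81 * 211.7 * 0.87) = 17.3788 m^3/s


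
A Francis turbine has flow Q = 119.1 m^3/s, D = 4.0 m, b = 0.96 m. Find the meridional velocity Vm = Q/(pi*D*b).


Vm = 119.1 / (pi * 4.0 * 0.96) = 9.8726 m/s


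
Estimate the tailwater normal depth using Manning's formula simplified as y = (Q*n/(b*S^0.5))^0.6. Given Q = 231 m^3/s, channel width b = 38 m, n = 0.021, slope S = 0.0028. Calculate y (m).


y = (231 * 0.021 / (38 * 0.0028^0.5))^0.6 = 1.6962 m


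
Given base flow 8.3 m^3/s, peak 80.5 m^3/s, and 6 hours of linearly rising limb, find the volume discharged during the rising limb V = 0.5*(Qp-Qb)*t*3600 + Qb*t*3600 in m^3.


V = 0.5*(80.5 - 8.3)*6*3600 + 8.3*6*3600 = 959040.0000 m^3


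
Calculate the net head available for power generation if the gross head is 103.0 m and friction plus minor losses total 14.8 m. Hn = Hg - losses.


Hn = 103.0 - 14.8 = 88.2000 m


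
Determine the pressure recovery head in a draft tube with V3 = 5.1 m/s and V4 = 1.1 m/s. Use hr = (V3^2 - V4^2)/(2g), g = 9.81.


hr = (5.1^2 - 1.1^2) / (2*9.81) = 1.2640 m


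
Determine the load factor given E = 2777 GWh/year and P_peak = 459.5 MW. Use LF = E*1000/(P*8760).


LF = 2777 * 1000 / (459.5 * 8760) = 0.6899


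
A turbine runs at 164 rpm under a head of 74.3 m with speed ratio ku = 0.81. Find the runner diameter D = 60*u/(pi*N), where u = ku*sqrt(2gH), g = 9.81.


u = 0.81 * sqrt(2*9.81*74.3) = 30.9264 m/s
D = 60 * 30.9264 / (pi * 164) = 3.6015 m


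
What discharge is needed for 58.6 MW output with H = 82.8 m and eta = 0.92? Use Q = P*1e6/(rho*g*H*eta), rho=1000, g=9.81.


Q = 58.6 * 1e6 / (1000 * 9.81 * 82.8 * 0.92) = 78.4170 m^3/s


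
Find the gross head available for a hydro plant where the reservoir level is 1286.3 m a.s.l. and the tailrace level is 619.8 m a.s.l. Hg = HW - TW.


Hg = 1286.3 - 619.8 = 666.5000 m


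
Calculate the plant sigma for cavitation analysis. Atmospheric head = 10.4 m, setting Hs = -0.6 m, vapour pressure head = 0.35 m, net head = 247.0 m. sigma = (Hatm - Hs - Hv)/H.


sigma = (10.4 - (-0.6) - 0.35) / 247.0 = 0.0431


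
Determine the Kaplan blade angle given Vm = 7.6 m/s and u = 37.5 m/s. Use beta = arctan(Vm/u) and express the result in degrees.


beta = arctan(7.6 / 37.5) = 11.4568 degrees


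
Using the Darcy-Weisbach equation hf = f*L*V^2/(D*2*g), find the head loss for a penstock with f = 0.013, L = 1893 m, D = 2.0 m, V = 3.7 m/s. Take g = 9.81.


hf = 0.013 * 1893 * 3.7^2 / (2.0 * 2 * 9.81) = 8.5856 m


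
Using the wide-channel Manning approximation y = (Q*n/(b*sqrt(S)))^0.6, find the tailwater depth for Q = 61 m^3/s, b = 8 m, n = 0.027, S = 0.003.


y = (61 * 0.027 / (8 * 0.003^0.5))^0.6 = 2.2132 m


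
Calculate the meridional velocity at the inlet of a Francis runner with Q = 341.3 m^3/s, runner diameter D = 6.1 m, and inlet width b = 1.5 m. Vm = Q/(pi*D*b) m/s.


Vm = 341.3 / (pi * 6.1 * 1.5) = 11.8731 m/s


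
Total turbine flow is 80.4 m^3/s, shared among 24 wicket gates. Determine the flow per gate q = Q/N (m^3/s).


q = 80.4 / 24 = 3.3500 m^3/s


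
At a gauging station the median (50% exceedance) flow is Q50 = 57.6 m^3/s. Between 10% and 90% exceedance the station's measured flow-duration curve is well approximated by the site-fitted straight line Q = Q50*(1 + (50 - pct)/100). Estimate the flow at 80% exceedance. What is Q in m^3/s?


Q = 57.6 * (1 + (50 - 80)/100) = 40.3200 m^3/s


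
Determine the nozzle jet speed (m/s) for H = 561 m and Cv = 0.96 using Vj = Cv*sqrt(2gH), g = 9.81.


Vj = 0.96 * sqrt(2*9.81*561) = 100.7169 m/s


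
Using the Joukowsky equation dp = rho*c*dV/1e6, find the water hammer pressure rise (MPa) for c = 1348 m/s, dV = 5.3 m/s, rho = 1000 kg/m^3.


dp = 1000 * 1348 * 5.3 / 1e6 = 7.1444 MPa


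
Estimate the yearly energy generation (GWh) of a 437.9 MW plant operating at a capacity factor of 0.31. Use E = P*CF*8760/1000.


E = 437.9 * 0.31 * 8760 / 1000 = 1189.1612 GWh


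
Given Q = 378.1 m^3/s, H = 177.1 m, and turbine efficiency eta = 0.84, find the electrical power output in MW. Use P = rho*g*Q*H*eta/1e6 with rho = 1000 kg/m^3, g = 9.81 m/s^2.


P = 1000 * 9.81 * 378.1 * 177.1 * 0.84 / 1e6 = 551.7896 MW


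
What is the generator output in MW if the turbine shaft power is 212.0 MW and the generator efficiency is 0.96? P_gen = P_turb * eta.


P_gen = 212.0 * 0.96 = 203.5200 MW


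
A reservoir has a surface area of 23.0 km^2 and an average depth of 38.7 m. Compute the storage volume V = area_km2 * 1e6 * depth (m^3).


V = 23.0 * 1e6 * 38.7 = 8.9010e+08 m^3


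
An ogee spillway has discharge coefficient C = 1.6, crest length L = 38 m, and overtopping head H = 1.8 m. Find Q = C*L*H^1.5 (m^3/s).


Q = 1.6 * 38 * 1.8^1.5 = 146.8292 m^3/s


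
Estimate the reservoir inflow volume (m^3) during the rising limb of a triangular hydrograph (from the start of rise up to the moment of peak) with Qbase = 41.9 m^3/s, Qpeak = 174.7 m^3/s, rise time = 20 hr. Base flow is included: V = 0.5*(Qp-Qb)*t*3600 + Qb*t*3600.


V = 0.5*(174.7 - 41.9)*20*3600 + 41.9*20*3600 = 7.7976e+06 m^3


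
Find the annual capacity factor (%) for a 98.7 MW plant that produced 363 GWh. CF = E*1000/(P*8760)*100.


CF = 363 * 1000 / (98.7 * 8760) * 100 = 41.9842 %


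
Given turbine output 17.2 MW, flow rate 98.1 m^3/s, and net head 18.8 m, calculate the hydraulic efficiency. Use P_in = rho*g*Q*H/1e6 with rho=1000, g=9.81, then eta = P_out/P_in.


P_in = 1000 * 9.81 * 98.1 * 18.8 / 1e6 = 18.0924 MW
eta = 17.2 / 18.0924 = 0.9507


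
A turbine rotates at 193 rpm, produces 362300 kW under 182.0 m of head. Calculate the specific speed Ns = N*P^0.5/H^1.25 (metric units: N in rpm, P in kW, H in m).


Ns = 193 * 362300^0.5 / 182.0^1.25 = 173.7810


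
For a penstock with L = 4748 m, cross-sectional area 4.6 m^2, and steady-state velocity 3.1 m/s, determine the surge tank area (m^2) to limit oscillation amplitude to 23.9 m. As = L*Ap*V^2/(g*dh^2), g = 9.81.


As = 4748 * 4.6 * 3.1^2 / (9.81 * 23.9^2) = 37.4565 m^2


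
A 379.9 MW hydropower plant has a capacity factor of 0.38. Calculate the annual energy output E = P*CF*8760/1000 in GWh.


E = 379.9 * 0.38 * 8760 / 1000 = 1264.6111 GWh


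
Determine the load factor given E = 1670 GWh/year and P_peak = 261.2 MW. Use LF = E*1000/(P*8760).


LF = 1670 * 1000 / (261.2 * 8760) = 0.7299


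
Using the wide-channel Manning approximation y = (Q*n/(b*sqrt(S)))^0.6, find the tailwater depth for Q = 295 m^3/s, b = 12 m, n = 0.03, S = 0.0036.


y = (295 * 0.03 / (12 * 0.0036^0.5))^0.6 = 4.5057 m


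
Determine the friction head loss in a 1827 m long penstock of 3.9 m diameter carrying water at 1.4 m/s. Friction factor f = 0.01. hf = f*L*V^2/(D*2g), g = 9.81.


hf = 0.01 * 1827 * 1.4^2 / (3.9 * 2 * 9.81) = 0.4680 m


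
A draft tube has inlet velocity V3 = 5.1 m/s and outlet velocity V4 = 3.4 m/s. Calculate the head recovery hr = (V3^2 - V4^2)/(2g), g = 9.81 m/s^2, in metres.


hr = (5.1^2 - 3.4^2) / (2*9.81) = 0.7365 m


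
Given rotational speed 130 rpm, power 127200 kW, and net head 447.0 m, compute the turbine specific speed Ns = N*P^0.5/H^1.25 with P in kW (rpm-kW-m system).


Ns = 130 * 127200^0.5 / 447.0^1.25 = 22.5581


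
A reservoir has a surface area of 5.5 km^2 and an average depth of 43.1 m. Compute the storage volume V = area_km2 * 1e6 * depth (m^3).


V = 5.5 * 1e6 * 43.1 = 2.3705e+08 m^3


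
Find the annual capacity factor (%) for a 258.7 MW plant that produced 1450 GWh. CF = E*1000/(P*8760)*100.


CF = 1450 * 1000 / (258.7 * 8760) * 100 = 63.9834 %


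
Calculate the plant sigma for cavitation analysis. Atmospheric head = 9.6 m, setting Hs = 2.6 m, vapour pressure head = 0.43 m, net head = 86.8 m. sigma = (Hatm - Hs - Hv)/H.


sigma = (9.6 - 2.6 - 0.43) / 86.8 = 0.0757


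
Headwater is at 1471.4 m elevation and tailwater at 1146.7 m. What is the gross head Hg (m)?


Hg = 1471.4 - 1146.7 = 324.7000 m


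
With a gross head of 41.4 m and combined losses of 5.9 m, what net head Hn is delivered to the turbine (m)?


Hn = 41.4 - 5.9 = 35.5000 m


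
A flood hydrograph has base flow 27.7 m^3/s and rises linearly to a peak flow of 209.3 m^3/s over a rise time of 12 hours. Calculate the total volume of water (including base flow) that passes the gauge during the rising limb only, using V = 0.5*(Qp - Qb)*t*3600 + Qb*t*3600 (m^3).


V = 0.5*(209.3 - 27.7)*12*3600 + 27.7*12*3600 = 5.1192e+06 m^3


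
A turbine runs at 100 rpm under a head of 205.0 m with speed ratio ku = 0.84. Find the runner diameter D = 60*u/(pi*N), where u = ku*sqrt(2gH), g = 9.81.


u = 0.84 * sqrt(2*9.81*205.0) = 53.2728 m/s
D = 60 * 53.2728 / (pi * 100) = 10.1744 m


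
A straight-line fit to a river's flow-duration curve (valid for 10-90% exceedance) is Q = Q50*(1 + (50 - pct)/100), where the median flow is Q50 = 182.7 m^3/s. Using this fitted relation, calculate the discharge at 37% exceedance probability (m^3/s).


Q = 182.7 * (1 + (50 - 37)/100) = 206.4510 m^3/s


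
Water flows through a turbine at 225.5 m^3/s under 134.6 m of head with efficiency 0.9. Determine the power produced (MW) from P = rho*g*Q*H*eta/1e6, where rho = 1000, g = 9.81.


P = 1000 * 9.81 * 225.5 * 134.6 * 0.9 / 1e6 = 267.9805 MW


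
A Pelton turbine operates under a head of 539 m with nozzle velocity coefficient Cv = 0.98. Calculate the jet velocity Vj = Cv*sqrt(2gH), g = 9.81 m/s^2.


Vj = 0.98 * sqrt(2*9.81*539) = 100.7790 m/s


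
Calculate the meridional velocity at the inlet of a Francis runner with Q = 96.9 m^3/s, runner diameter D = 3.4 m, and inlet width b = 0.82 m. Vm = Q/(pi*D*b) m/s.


Vm = 96.9 / (pi * 3.4 * 0.82) = 11.0632 m/s


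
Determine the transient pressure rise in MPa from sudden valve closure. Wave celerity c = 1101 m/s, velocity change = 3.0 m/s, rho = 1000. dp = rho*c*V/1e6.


dp = 1000 * 1101 * 3.0 / 1e6 = 3.3030 MPa


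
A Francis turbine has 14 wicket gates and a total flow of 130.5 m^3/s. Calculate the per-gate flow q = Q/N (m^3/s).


q = 130.5 / 14 = 9.3214 m^3/s


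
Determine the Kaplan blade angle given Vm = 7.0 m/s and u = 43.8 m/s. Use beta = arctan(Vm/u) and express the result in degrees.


beta = arctan(7.0 / 43.8) = 9.0801 degrees


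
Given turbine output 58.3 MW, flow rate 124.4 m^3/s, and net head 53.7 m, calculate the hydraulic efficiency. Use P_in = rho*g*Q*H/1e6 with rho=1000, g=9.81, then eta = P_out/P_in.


P_in = 1000 * 9.81 * 124.4 * 53.7 / 1e6 = 65.5335 MW
eta = 58.3 / 65.5335 = 0.8896


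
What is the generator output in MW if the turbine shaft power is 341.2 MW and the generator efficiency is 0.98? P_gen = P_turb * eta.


P_gen = 341.2 * 0.98 = 334.3760 MW


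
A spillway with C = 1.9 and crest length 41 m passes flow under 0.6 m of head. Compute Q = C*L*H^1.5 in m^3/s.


Q = 1.9 * 41 * 0.6^1.5 = 36.2046 m^3/s


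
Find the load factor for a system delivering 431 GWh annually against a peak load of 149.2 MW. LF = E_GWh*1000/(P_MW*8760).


LF = 431 * 1000 / (149.2 * 8760) = 0.3298


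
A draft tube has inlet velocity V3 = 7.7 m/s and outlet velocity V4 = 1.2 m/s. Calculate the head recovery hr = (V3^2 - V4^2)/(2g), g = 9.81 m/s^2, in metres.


hr = (7.7^2 - 1.2^2) / (2*9.81) = 2.9485 m


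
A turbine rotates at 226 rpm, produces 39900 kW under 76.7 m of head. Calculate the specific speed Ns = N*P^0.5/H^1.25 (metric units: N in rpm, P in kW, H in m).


Ns = 226 * 39900^0.5 / 76.7^1.25 = 198.8844


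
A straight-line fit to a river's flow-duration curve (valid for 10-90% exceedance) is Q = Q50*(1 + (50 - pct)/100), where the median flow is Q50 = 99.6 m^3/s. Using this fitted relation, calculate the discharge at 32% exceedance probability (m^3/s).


Q = 99.6 * (1 + (50 - 32)/100) = 117.5280 m^3/s


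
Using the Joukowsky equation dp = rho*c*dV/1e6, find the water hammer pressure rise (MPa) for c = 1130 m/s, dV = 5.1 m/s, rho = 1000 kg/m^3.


dp = 1000 * 1130 * 5.1 / 1e6 = 5.7630 MPa


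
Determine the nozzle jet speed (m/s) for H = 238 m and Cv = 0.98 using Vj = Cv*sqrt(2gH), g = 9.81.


Vj = 0.98 * sqrt(2*9.81*238) = 66.9675 m/s


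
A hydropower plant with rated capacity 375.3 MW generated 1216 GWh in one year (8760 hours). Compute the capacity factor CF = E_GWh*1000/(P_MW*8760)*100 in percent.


CF = 1216 * 1000 / (375.3 * 8760) * 100 = 36.9872 %


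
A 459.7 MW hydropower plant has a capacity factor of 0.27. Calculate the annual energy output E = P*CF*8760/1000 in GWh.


E = 459.7 * 0.27 * 8760 / 1000 = 1087.2824 GWh


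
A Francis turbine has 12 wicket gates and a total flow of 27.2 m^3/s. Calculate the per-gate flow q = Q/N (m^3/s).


q = 27.2 / 12 = 2.2667 m^3/s


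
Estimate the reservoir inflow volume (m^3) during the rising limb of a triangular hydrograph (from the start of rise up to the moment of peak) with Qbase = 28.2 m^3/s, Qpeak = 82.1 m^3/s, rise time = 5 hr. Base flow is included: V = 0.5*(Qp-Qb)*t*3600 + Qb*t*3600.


V = 0.5*(82.1 - 28.2)*5*3600 + 28.2*5*3600 = 992700.0000 m^3


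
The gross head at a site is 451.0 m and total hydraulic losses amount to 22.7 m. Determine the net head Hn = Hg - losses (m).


Hn = 451.0 - 22.7 = 428.3000 m


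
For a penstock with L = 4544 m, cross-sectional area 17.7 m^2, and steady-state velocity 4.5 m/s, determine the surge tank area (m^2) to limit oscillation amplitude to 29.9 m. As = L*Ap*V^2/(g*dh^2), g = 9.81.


As = 4544 * 17.7 * 4.5^2 / (9.81 * 29.9^2) = 185.7057 m^2


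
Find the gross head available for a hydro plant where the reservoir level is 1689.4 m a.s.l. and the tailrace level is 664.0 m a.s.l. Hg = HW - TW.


Hg = 1689.4 - 664.0 = 1025.4000 m


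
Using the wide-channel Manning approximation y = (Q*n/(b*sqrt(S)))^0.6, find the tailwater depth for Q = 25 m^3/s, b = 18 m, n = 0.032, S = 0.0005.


y = (25 * 0.032 / (18 * 0.0005^0.5))^0.6 = 1.5101 m


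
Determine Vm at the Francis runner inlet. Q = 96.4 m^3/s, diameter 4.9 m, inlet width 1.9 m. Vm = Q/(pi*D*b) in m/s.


Vm = 96.4 / (pi * 4.9 * 1.9) = 3.2959 m/s


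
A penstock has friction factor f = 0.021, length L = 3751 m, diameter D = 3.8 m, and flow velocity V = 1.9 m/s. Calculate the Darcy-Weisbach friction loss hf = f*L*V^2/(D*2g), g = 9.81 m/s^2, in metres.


hf = 0.021 * 3751 * 1.9^2 / (3.8 * 2 * 9.81) = 3.8141 m


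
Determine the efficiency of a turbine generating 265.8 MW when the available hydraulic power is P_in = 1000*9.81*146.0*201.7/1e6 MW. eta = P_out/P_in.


P_in = 1000 * 9.81 * 146.0 * 201.7 / 1e6 = 288.8868 MW
eta = 265.8 / 288.8868 = 0.9201


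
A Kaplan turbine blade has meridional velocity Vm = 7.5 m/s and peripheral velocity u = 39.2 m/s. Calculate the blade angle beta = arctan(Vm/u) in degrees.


beta = arctan(7.5 / 39.2) = 10.8313 degrees


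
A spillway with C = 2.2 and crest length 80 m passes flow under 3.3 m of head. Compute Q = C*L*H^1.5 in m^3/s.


Q = 2.2 * 80 * 3.3^1.5 = 1055.0756 m^3/s


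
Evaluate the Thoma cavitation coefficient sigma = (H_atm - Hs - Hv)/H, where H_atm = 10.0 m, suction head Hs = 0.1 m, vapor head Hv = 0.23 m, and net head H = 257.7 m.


sigma = (10.0 - 0.1 - 0.23) / 257.7 = 0.0375


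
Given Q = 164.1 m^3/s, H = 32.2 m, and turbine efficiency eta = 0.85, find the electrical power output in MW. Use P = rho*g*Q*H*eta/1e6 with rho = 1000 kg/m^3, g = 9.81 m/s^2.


P = 1000 * 9.81 * 164.1 * 32.2 * 0.85 / 1e6 = 44.0608 MW


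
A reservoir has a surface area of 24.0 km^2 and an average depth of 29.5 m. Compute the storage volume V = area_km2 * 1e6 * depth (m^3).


V = 24.0 * 1e6 * 29.5 = 7.0800e+08 m^3


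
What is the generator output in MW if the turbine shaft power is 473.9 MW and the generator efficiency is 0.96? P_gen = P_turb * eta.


P_gen = 473.9 * 0.96 = 454.9440 MW


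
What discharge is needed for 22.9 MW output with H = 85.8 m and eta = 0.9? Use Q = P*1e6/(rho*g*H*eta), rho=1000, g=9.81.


Q = 22.9 * 1e6 / (1000 * 9.81 * 85.8 * 0.9) = 30.2299 m^3/s


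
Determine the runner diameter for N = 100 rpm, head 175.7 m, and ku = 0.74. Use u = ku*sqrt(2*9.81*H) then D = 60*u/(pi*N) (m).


u = 0.74 * sqrt(2*9.81*175.7) = 43.4477 m/s
D = 60 * 43.4477 / (pi * 100) = 8.2979 m


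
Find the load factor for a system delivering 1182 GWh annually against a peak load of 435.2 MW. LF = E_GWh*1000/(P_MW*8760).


LF = 1182 * 1000 / (435.2 * 8760) = 0.3100


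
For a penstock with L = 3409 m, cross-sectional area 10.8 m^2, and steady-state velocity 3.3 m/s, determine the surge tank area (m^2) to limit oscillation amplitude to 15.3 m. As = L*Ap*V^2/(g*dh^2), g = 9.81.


As = 3409 * 10.8 * 3.3^2 / (9.81 * 15.3^2) = 174.5930 m^2


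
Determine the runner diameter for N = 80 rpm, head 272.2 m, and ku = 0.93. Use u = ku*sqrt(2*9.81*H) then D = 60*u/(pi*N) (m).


u = 0.93 * sqrt(2*9.81*272.2) = 67.9636 m/s
D = 60 * 67.9636 / (pi * 80) = 16.2251 m


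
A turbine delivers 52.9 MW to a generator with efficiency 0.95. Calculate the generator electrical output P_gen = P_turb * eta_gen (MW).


P_gen = 52.9 * 0.95 = 50.2550 MW


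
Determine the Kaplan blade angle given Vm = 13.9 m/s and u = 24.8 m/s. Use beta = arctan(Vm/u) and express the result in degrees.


beta = arctan(13.9 / 24.8) = 29.2699 degrees


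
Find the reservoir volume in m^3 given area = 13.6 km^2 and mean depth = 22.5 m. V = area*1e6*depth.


V = 13.6 * 1e6 * 22.5 = 3.0600e+08 m^3


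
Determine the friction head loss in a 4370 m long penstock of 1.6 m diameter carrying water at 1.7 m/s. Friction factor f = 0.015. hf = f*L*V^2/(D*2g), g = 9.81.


hf = 0.015 * 4370 * 1.7^2 / (1.6 * 2 * 9.81) = 6.0346 m


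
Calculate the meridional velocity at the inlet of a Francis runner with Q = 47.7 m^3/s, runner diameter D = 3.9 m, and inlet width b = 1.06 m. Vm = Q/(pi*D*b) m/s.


Vm = 47.7 / (pi * 3.9 * 1.06) = 3.6728 m/s


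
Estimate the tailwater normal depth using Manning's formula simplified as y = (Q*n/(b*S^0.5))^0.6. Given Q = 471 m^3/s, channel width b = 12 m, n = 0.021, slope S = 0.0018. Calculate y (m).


y = (471 * 0.021 / (12 * 0.0018^0.5))^0.6 = 5.9300 m


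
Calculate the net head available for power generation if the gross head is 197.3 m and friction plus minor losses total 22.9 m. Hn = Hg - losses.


Hn = 197.3 - 22.9 = 174.4000 m


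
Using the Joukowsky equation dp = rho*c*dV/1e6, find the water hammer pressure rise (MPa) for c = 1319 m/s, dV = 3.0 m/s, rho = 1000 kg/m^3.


dp = 1000 * 1319 * 3.0 / 1e6 = 3.9570 MPa


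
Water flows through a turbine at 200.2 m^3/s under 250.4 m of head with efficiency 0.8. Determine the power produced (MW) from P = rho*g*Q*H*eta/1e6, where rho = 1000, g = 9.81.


P = 1000 * 9.81 * 200.2 * 250.4 * 0.8 / 1e6 = 393.4209 MW


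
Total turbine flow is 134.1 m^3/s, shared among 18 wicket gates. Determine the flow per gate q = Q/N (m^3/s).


q = 134.1 / 18 = 7.4500 m^3/s


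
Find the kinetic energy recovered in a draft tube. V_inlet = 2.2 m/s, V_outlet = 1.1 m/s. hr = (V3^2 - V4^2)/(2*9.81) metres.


hr = (2.2^2 - 1.1^2) / (2*9.81) = 0.1850 m


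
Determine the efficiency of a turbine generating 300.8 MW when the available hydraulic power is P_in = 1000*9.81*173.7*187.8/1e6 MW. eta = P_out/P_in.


P_in = 1000 * 9.81 * 173.7 * 187.8 / 1e6 = 320.0106 MW
eta = 300.8 / 320.0106 = 0.9400


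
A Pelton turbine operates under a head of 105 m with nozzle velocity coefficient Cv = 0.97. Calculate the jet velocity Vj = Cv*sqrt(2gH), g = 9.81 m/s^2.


Vj = 0.97 * sqrt(2*9.81*105) = 44.0267 m/s


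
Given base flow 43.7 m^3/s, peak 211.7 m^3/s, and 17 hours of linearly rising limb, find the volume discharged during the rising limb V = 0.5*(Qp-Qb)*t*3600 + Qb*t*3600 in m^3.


V = 0.5*(211.7 - 43.7)*17*3600 + 43.7*17*3600 = 7.8152e+06 m^3


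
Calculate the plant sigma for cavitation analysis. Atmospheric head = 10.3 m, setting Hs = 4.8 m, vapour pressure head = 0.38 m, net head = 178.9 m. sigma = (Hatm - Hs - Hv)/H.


sigma = (10.3 - 4.8 - 0.38) / 178.9 = 0.0286


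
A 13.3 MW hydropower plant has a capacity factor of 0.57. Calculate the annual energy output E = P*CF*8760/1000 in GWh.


E = 13.3 * 0.57 * 8760 / 1000 = 66.4096 GWh


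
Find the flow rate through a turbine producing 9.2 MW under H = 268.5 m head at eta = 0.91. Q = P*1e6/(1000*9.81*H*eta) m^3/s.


Q = 9.2 * 1e6 / (1000 * 9.81 * 268.5 * 0.91) = 3.8382 m^3/s


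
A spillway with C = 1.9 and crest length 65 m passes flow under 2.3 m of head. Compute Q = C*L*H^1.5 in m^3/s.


Q = 1.9 * 65 * 2.3^1.5 = 430.7832 m^3/s


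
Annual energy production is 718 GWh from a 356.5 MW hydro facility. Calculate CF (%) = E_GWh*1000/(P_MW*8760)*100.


CF = 718 * 1000 / (356.5 * 8760) * 100 = 22.9912 %


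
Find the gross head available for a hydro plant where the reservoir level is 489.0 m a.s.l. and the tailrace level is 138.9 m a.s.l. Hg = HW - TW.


Hg = 489.0 - 138.9 = 350.1000 m


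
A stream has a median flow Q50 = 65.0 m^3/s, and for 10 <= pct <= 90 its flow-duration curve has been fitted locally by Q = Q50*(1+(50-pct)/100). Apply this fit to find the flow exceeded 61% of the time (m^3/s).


Q = 65.0 * (1 + (50 - 61)/100) = 57.8500 m^3/s


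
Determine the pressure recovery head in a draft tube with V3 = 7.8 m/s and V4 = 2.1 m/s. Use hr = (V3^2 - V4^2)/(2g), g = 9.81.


hr = (7.8^2 - 2.1^2) / (2*9.81) = 2.8761 m


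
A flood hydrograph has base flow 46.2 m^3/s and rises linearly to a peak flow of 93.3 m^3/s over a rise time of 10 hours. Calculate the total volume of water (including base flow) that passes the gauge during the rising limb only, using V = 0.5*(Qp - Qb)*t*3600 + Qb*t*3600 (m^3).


V = 0.5*(93.3 - 46.2)*10*3600 + 46.2*10*3600 = 2.5110e+06 m^3


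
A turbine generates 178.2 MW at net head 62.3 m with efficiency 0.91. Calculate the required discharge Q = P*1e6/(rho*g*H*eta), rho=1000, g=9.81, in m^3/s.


Q = 178.2 * 1e6 / (1000 * 9.81 * 62.3 * 0.91) = 320.4124 m^3/s


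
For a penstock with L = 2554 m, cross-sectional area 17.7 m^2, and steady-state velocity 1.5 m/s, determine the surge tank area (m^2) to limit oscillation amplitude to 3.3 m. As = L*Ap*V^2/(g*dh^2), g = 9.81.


As = 2554 * 17.7 * 1.5^2 / (9.81 * 3.3^2) = 952.0939 m^2


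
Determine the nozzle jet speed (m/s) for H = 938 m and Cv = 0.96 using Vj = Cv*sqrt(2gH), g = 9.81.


Vj = 0.96 * sqrt(2*9.81*938) = 130.2333 m/s


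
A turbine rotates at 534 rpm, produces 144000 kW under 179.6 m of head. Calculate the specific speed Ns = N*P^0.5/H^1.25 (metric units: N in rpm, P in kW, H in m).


Ns = 534 * 144000^0.5 / 179.6^1.25 = 308.2049


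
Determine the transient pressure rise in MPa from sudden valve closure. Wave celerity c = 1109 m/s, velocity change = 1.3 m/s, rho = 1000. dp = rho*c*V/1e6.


dp = 1000 * 1109 * 1.3 / 1e6 = 1.4417 MPa


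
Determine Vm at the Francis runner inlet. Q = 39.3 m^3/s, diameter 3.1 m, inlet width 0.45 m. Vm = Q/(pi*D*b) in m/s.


Vm = 39.3 / (pi * 3.1 * 0.45) = 8.9674 m/s
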